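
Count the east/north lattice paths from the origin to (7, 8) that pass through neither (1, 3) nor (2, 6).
Number of paths = 4335

Inclusion–exclusion. Total paths: C(15, 7) = 6435. Through P₁: C(4, 1)·C(11, 6) = 1848. Through P₂: C(8, 2)·C(7, 5) = 588. Since P₁ is strictly southwest of P₂, a monotone path through both must visit P₁ then P₂; paths through both = C(4, 1)·C(4, 1)·C(7, 5) = 336. Avoid both = 6435 − 1848 − 588 + 336 = 4335.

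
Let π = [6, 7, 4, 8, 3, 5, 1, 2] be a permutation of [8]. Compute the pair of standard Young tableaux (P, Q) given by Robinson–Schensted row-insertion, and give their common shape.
P = [1, 2, 8] / [3, 5] / [4, 7] / [6];  Q = [1, 2, 4] / [3, 6] / [5, 8] / [7];  common shape = (3, 2, 2, 1)

Row-insert the values π_1, π_2, … into P one at a time, bumping the leftmost entry strictly greater than the inserted value down to the next row. The recording tableau Q records, in position (i, j), the step at which that cell was added to P.
  Insert 6 (step 1): P = [6];  Q = [1]
  Insert 7 (step 2): P = [6, 7];  Q = [1, 2]
  Insert 4 (step 3): P = [4, 7] / [6];  Q = [1, 2] / [3]
  Insert 8 (step 4): P = [4, 7, 8] / [6];  Q = [1, 2, 4] / [3]
  Insert 3 (step 5): P = [3, 7, 8] / [4] / [6];  Q = [1, 2, 4] / [3] / [5]
  Insert 5 (step 6): P = [3, 5, 8] / [4, 7] / [6];  Q = [1, 2, 4] / [3, 6] / [5]
  Insert 1 (step 7): P = [1, 5, 8] / [3, 7] / [4] / [6];  Q = [1, 2, 4] / [3, 6] / [5] / [7]
  Insert 2 (step 8): P = [1, 2, 8] / [3, 5] / [4, 7] / [6];  Q = [1, 2, 4] / [3, 6] / [5, 8] / [7]
Final shape: (3, 2, 2, 1).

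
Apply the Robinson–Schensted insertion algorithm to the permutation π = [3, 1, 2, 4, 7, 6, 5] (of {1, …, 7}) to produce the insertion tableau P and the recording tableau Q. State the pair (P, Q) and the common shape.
P = [1, 2, 4, 5] / [3, 6] / [7];  Q = [1, 3, 4, 5] / [2, 6] / [7];  common shape = (4, 2, 1)

Row-insert the values π_1, π_2, … into P one at a time, bumping the leftmost entry strictly greater than the inserted value down to the next row. The recording tableau Q records, in position (i, j), the step at which that cell was added to P.
  Insert 3 (step 1): P = [3];  Q = [1]
  Insert 1 (step 2): P = [1] / [3];  Q = [1] / [2]
  Insert 2 (step 3): P = [1, 2] / [3];  Q = [1, 3] / [2]
  Insert 4 (step 4): P = [1, 2, 4] / [3];  Q = [1, 3, 4] / [2]
  Insert 7 (step 5): P = [1, 2, 4, 7] / [3];  Q = [1, 3, 4, 5] / [2]
  Insert 6 (step 6): P = [1, 2, 4, 6] / [3, 7];  Q = [1, 3, 4, 5] / [2, 6]
  Insert 5 (step 7): P = [1, 2, 4, 5] / [3, 6] / [7];  Q = [1, 3, 4, 5] / [2, 6] / [7]
Final shape: (4, 2, 1).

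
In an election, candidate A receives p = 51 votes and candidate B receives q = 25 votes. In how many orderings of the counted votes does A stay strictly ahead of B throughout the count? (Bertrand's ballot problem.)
Strict-lead orderings = 26809847562154337928

Total orderings of the 76 votes with 51 for A: C(76, 51) = 78367246720143449328. By the Bertrand ballot formula (Cycle Lemma / reflection principle), the number of orderings in which A is strictly ahead of B throughout is (p − q)/(p + q) · C(p + q, p) = (51 − 25)/(51 + 25) · 78367246720143449328 = 26809847562154337928.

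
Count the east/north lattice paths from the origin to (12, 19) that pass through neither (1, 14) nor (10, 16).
Number of paths = 87945905

Inclusion–exclusion. Total paths: C(31, 12) = 141120525. Through P₁: C(15, 1)·C(16, 11) = 65520. Through P₂: C(26, 10)·C(5, 2) = 53117350. Since P₁ is strictly southwest of P₂, a monotone path through both must visit P₁ then P₂; paths through both = C(15, 1)·C(11, 9)·C(5, 2) = 8250. Avoid both = 141120525 − 65520 − 53117350 + 8250 = 87945905.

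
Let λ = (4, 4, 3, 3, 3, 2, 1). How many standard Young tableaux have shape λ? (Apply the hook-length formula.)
# SYT of shape (4, 4, 3, 3, 3, 2, 1) = 35473152

Hook-length formula: f^λ = n! / Π hook(c), product over all cells c of the Young diagram. For λ = (4, 4, 3, 3, 3, 2, 1), n = 20 boxes. Hook lengths by row (left-to-right, top-to-bottom): [10, 8, 6, 2]; [9, 7, 5, 1]; [7, 5, 3]; [6, 4, 2]; [5, 3, 1]; [3, 1]; [1]. Product of hooks = 68584320000. So f^λ = 20! / 68584320000 = 2432902008176640000 / 68584320000 = 35473152.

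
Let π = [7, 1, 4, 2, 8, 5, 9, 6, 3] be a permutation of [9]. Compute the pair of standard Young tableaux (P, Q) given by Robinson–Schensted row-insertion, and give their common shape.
P = [1, 2, 3, 6] / [4, 5, 9] / [7, 8];  Q = [1, 3, 5, 7] / [2, 6, 8] / [4, 9];  common shape = (4, 3, 2)

Row-insert the values π_1, π_2, … into P one at a time, bumping the leftmost entry strictly greater than the inserted value down to the next row. The recording tableau Q records, in position (i, j), the step at which that cell was added to P.
  Insert 7 (step 1): P = [7];  Q = [1]
  Insert 1 (step 2): P = [1] / [7];  Q = [1] / [2]
  Insert 4 (step 3): P = [1, 4] / [7];  Q = [1, 3] / [2]
  Insert 2 (step 4): P = [1, 2] / [4] / [7];  Q = [1, 3] / [2] / [4]
  Insert 8 (step 5): P = [1, 2, 8] / [4] / [7];  Q = [1, 3, 5] / [2] / [4]
  Insert 5 (step 6): P = [1, 2, 5] / [4, 8] / [7];  Q = [1, 3, 5] / [2, 6] / [4]
  Insert 9 (step 7): P = [1, 2, 5, 9] / [4, 8] / [7];  Q = [1, 3, 5, 7] / [2, 6] / [4]
  Insert 6 (step 8): P = [1, 2, 5, 6] / [4, 8, 9] / [7];  Q = [1, 3, 5, 7] / [2, 6, 8] / [4]
  Insert 3 (step 9): P = [1, 2, 3, 6] / [4, 5, 9] / [7, 8];  Q = [1, 3, 5, 7] / [2, 6, 8] / [4, 9]
Final shape: (4, 3, 2).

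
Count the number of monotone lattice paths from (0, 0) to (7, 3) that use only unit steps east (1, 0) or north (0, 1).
Number of paths = 120

A monotone lattice path from (0, 0) to (7, 3) consists of 7 east steps and 3 north steps in some order, so it is determined by which 7 of the 10 steps are east. The count is C(10, 7) = 120.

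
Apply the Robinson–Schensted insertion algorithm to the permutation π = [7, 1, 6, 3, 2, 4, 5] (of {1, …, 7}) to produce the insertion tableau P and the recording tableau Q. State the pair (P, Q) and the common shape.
P = [1, 2, 4, 5] / [3] / [6] / [7];  Q = [1, 3, 6, 7] / [2] / [4] / [5];  common shape = (4, 1, 1, 1)

Row-insert the values π_1, π_2, … into P one at a time, bumping the leftmost entry strictly greater than the inserted value down to the next row. The recording tableau Q records, in position (i, j), the step at which that cell was added to P.
  Insert 7 (step 1): P = [7];  Q = [1]
  Insert 1 (step 2): P = [1] / [7];  Q = [1] / [2]
  Insert 6 (step 3): P = [1, 6] / [7];  Q = [1, 3] / [2]
  Insert 3 (step 4): P = [1, 3] / [6] / [7];  Q = [1, 3] / [2] / [4]
  Insert 2 (step 5): P = [1, 2] / [3] / [6] / [7];  Q = [1, 3] / [2] / [4] / [5]
  Insert 4 (step 6): P = [1, 2, 4] / [3] / [6] / [7];  Q = [1, 3, 6] / [2] / [4] / [5]
  Insert 5 (step 7): P = [1, 2, 4, 5] / [3] / [6] / [7];  Q = [1, 3, 6, 7] / [2] / [4] / [5]
Final shape: (4, 1, 1, 1).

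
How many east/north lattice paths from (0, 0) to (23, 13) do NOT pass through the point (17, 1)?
Number of paths = 2310455448

Total paths from (0, 0) to (23, 13): C(36, 23) = 2310789600. Paths through (17, 1): (paths (0, 0) → (17, 1)) × (paths (17, 1) → (23, 13)) = C(18, 17) · C(18, 6) = 18 · 18564 = 334152. Avoidance count = 2310789600 − 334152 = 2310455448.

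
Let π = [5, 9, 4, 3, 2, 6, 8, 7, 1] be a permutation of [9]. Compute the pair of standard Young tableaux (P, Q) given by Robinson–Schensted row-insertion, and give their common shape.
P = [1, 6, 7] / [2, 8] / [3, 9] / [4] / [5];  Q = [1, 2, 7] / [3, 6] / [4, 8] / [5] / [9];  common shape = (3, 2, 2, 1, 1)

Row-insert the values π_1, π_2, … into P one at a time, bumping the leftmost entry strictly greater than the inserted value down to the next row. The recording tableau Q records, in position (i, j), the step at which that cell was added to P.
  Insert 5 (step 1): P = [5];  Q = [1]
  Insert 9 (step 2): P = [5, 9];  Q = [1, 2]
  Insert 4 (step 3): P = [4, 9] / [5];  Q = [1, 2] / [3]
  Insert 3 (step 4): P = [3, 9] / [4] / [5];  Q = [1, 2] / [3] / [4]
  Insert 2 (step 5): P = [2, 9] / [3] / [4] / [5];  Q = [1, 2] / [3] / [4] / [5]
  Insert 6 (step 6): P = [2, 6] / [3, 9] / [4] / [5];  Q = [1, 2] / [3, 6] / [4] / [5]
  Insert 8 (step 7): P = [2, 6, 8] / [3, 9] / [4] / [5];  Q = [1, 2, 7] / [3, 6] / [4] / [5]
  Insert 7 (step 8): P = [2, 6, 7] / [3, 8] / [4, 9] / [5];  Q = [1, 2, 7] / [3, 6] / [4, 8] / [5]
  Insert 1 (step 9): P = [1, 6, 7] / [2, 8] / [3, 9] / [4] / [5];  Q = [1, 2, 7] / [3, 6] / [4, 8] / [5] / [9]
Final shape: (3, 2, 2, 1, 1).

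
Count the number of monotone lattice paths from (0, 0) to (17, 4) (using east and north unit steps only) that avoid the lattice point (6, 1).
Number of paths = 3437

Total paths from (0, 0) to (17, 4): C(21, 17) = 5985. Paths through (6, 1): (paths (0, 0) → (6, 1)) × (paths (6, 1) → (17, 4)) = C(7, 6) · C(14, 11) = 7 · 364 = 2548. Avoidance count = 5985 − 2548 = 3437.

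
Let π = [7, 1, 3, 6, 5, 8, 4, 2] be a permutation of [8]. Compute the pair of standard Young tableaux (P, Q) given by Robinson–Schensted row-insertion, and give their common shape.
P = [1, 2, 4, 8] / [3] / [5] / [6] / [7];  Q = [1, 3, 4, 6] / [2] / [5] / [7] / [8];  common shape = (4, 1, 1, 1, 1)

Row-insert the values π_1, π_2, … into P one at a time, bumping the leftmost entry strictly greater than the inserted value down to the next row. The recording tableau Q records, in position (i, j), the step at which that cell was added to P.
  Insert 7 (step 1): P = [7];  Q = [1]
  Insert 1 (step 2): P = [1] / [7];  Q = [1] / [2]
  Insert 3 (step 3): P = [1, 3] / [7];  Q = [1, 3] / [2]
  Insert 6 (step 4): P = [1, 3, 6] / [7];  Q = [1, 3, 4] / [2]
  Insert 5 (step 5): P = [1, 3, 5] / [6] / [7];  Q = [1, 3, 4] / [2] / [5]
  Insert 8 (step 6): P = [1, 3, 5, 8] / [6] / [7];  Q = [1, 3, 4, 6] / [2] / [5]
  Insert 4 (step 7): P = [1, 3, 4, 8] / [5] / [6] / [7];  Q = [1, 3, 4, 6] / [2] / [5] / [7]
  Insert 2 (step 8): P = [1, 2, 4, 8] / [3] / [5] / [6] / [7];  Q = [1, 3, 4, 6] / [2] / [5] / [7] / [8]
Final shape: (4, 1, 1, 1, 1).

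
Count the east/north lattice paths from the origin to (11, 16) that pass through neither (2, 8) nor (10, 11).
Number of paths = 9872199

Inclusion–exclusion. Total paths: C(27, 11) = 13037895. Through P₁: C(10, 2)·C(17, 9) = 1093950. Through P₂: C(21, 10)·C(6, 1) = 2116296. Since P₁ is strictly southwest of P₂, a monotone path through both must visit P₁ then P₂; paths through both = C(10, 2)·C(11, 8)·C(6, 1) = 44550. Avoid both = 13037895 − 1093950 − 2116296 + 44550 = 9872199.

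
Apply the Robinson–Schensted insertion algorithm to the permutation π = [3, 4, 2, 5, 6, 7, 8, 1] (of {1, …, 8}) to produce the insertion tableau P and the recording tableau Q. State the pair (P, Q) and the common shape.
P = [1, 4, 5, 6, 7, 8] / [2] / [3];  Q = [1, 2, 4, 5, 6, 7] / [3] / [8];  common shape = (6, 1, 1)

Row-insert the values π_1, π_2, … into P one at a time, bumping the leftmost entry strictly greater than the inserted value down to the next row. The recording tableau Q records, in position (i, j), the step at which that cell was added to P.
  Insert 3 (step 1): P = [3];  Q = [1]
  Insert 4 (step 2): P = [3, 4];  Q = [1, 2]
  Insert 2 (step 3): P = [2, 4] / [3];  Q = [1, 2] / [3]
  Insert 5 (step 4): P = [2, 4, 5] / [3];  Q = [1, 2, 4] / [3]
  Insert 6 (step 5): P = [2, 4, 5, 6] / [3];  Q = [1, 2, 4, 5] / [3]
  Insert 7 (step 6): P = [2, 4, 5, 6, 7] / [3];  Q = [1, 2, 4, 5, 6] / [3]
  Insert 8 (step 7): P = [2, 4, 5, 6, 7, 8] / [3];  Q = [1, 2, 4, 5, 6, 7] / [3]
  Insert 1 (step 8): P = [1, 4, 5, 6, 7, 8] / [2] / [3];  Q = [1, 2, 4, 5, 6, 7] / [3] / [8]
Final shape: (6, 1, 1).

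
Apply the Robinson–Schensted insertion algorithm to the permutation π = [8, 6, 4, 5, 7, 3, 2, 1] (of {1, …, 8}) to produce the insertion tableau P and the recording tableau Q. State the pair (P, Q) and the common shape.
P = [1, 5, 7] / [2] / [3] / [4] / [6] / [8];  Q = [1, 4, 5] / [2] / [3] / [6] / [7] / [8];  common shape = (3, 1, 1, 1, 1, 1)

Row-insert the values π_1, π_2, … into P one at a time, bumping the leftmost entry strictly greater than the inserted value down to the next row. The recording tableau Q records, in position (i, j), the step at which that cell was added to P.
  Insert 8 (step 1): P = [8];  Q = [1]
  Insert 6 (step 2): P = [6] / [8];  Q = [1] / [2]
  Insert 4 (step 3): P = [4] / [6] / [8];  Q = [1] / [2] / [3]
  Insert 5 (step 4): P = [4, 5] / [6] / [8];  Q = [1, 4] / [2] / [3]
  Insert 7 (step 5): P = [4, 5, 7] / [6] / [8];  Q = [1, 4, 5] / [2] / [3]
  Insert 3 (step 6): P = [3, 5, 7] / [4] / [6] / [8];  Q = [1, 4, 5] / [2] / [3] / [6]
  Insert 2 (step 7): P = [2, 5, 7] / [3] / [4] / [6] / [8];  Q = [1, 4, 5] / [2] / [3] / [6] / [7]
  Insert 1 (step 8): P = [1, 5, 7] / [2] / [3] / [4] / [6] / [8];  Q = [1, 4, 5] / [2] / [3] / [6] / [7] / [8]
Final shape: (3, 1, 1, 1, 1, 1).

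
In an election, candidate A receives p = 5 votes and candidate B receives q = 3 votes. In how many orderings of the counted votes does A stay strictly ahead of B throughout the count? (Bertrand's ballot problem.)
Strict-lead orderings = 14

Total orderings of the 8 votes with 5 for A: C(8, 5) = 56. By the Bertrand ballot formula (Cycle Lemma / reflection principle), the number of orderings in which A is strictly ahead of B throughout is (p − q)/(p + q) · C(p + q, p) = (5 − 3)/(5 + 3) · 56 = 14.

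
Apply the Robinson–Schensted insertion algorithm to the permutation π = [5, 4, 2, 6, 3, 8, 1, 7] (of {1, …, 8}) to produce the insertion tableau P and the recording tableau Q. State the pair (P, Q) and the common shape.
P = [1, 3, 7] / [2, 6, 8] / [4] / [5];  Q = [1, 4, 6] / [2, 5, 8] / [3] / [7];  common shape = (3, 3, 1, 1)

Row-insert the values π_1, π_2, … into P one at a time, bumping the leftmost entry strictly greater than the inserted value down to the next row. The recording tableau Q records, in position (i, j), the step at which that cell was added to P.
  Insert 5 (step 1): P = [5];  Q = [1]
  Insert 4 (step 2): P = [4] / [5];  Q = [1] / [2]
  Insert 2 (step 3): P = [2] / [4] / [5];  Q = [1] / [2] / [3]
  Insert 6 (step 4): P = [2, 6] / [4] / [5];  Q = [1, 4] / [2] / [3]
  Insert 3 (step 5): P = [2, 3] / [4, 6] / [5];  Q = [1, 4] / [2, 5] / [3]
  Insert 8 (step 6): P = [2, 3, 8] / [4, 6] / [5];  Q = [1, 4, 6] / [2, 5] / [3]
  Insert 1 (step 7): P = [1, 3, 8] / [2, 6] / [4] / [5];  Q = [1, 4, 6] / [2, 5] / [3] / [7]
  Insert 7 (step 8): P = [1, 3, 7] / [2, 6, 8] / [4] / [5];  Q = [1, 4, 6] / [2, 5, 8] / [3] / [7]
Final shape: (3, 3, 1, 1).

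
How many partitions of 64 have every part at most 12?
p(64, parts ≤ 12) = 539672

Use the recurrence p(n, m) = p(n, m−1) + p(n−m, m): either the largest part is < m (count p(n, m−1)) or the largest part is exactly m (remove one copy of m, count p(n−m, m)). With p(0, ·) = 1 this gives p(64, parts ≤ 12) = 539672. (By conjugating Young diagrams, this also counts partitions of 64 into at most 12 parts.)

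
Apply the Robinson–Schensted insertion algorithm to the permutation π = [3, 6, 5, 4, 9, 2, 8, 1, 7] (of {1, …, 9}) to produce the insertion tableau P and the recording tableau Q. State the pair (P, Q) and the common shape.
P = [1, 4, 7] / [2, 8] / [3, 9] / [5] / [6];  Q = [1, 2, 5] / [3, 7] / [4, 9] / [6] / [8];  common shape = (3, 2, 2, 1, 1)

Row-insert the values π_1, π_2, … into P one at a time, bumping the leftmost entry strictly greater than the inserted value down to the next row. The recording tableau Q records, in position (i, j), the step at which that cell was added to P.
  Insert 3 (step 1): P = [3];  Q = [1]
  Insert 6 (step 2): P = [3, 6];  Q = [1, 2]
  Insert 5 (step 3): P = [3, 5] / [6];  Q = [1, 2] / [3]
  Insert 4 (step 4): P = [3, 4] / [5] / [6];  Q = [1, 2] / [3] / [4]
  Insert 9 (step 5): P = [3, 4, 9] / [5] / [6];  Q = [1, 2, 5] / [3] / [4]
  Insert 2 (step 6): P = [2, 4, 9] / [3] / [5] / [6];  Q = [1, 2, 5] / [3] / [4] / [6]
  Insert 8 (step 7): P = [2, 4, 8] / [3, 9] / [5] / [6];  Q = [1, 2, 5] / [3, 7] / [4] / [6]
  Insert 1 (step 8): P = [1, 4, 8] / [2, 9] / [3] / [5] / [6];  Q = [1, 2, 5] / [3, 7] / [4] / [6] / [8]
  Insert 7 (step 9): P = [1, 4, 7] / [2, 8] / [3, 9] / [5] / [6];  Q = [1, 2, 5] / [3, 7] / [4, 9] / [6] / [8]
Final shape: (3, 2, 2, 1, 1).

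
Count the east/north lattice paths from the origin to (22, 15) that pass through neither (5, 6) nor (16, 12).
Number of paths = 5845518048

Inclusion–exclusion. Total paths: C(37, 22) = 9364199760. Through P₁: C(11, 5)·C(26, 17) = 1443542100. Through P₂: C(28, 16)·C(9, 6) = 2555427420. Since P₁ is strictly southwest of P₂, a monotone path through both must visit P₁ then P₂; paths through both = C(11, 5)·C(17, 11)·C(9, 6) = 480287808. Avoid both = 9364199760 − 1443542100 − 2555427420 + 480287808 = 5845518048.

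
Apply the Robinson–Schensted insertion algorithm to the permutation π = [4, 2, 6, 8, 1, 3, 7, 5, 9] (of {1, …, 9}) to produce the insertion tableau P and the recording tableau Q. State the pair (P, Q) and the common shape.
P = [1, 3, 5, 9] / [2, 6, 7] / [4, 8];  Q = [1, 3, 4, 9] / [2, 6, 7] / [5, 8];  common shape = (4, 3, 2)

Row-insert the values π_1, π_2, … into P one at a time, bumping the leftmost entry strictly greater than the inserted value down to the next row. The recording tableau Q records, in position (i, j), the step at which that cell was added to P.
  Insert 4 (step 1): P = [4];  Q = [1]
  Insert 2 (step 2): P = [2] / [4];  Q = [1] / [2]
  Insert 6 (step 3): P = [2, 6] / [4];  Q = [1, 3] / [2]
  Insert 8 (step 4): P = [2, 6, 8] / [4];  Q = [1, 3, 4] / [2]
  Insert 1 (step 5): P = [1, 6, 8] / [2] / [4];  Q = [1, 3, 4] / [2] / [5]
  Insert 3 (step 6): P = [1, 3, 8] / [2, 6] / [4];  Q = [1, 3, 4] / [2, 6] / [5]
  Insert 7 (step 7): P = [1, 3, 7] / [2, 6, 8] / [4];  Q = [1, 3, 4] / [2, 6, 7] / [5]
  Insert 5 (step 8): P = [1, 3, 5] / [2, 6, 7] / [4, 8];  Q = [1, 3, 4] / [2, 6, 7] / [5, 8]
  Insert 9 (step 9): P = [1, 3, 5, 9] / [2, 6, 7] / [4, 8];  Q = [1, 3, 4, 9] / [2, 6, 7] / [5, 8]
Final shape: (4, 3, 2).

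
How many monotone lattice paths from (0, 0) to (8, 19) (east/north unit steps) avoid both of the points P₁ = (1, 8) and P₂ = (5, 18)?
Number of paths = 1835099

Inclusion–exclusion. Total paths: C(27, 8) = 2220075. Through P₁: C(9, 1)·C(18, 7) = 286416. Through P₂: C(23, 5)·C(4, 3) = 134596. Since P₁ is strictly southwest of P₂, a monotone path through both must visit P₁ then P₂; paths through both = C(9, 1)·C(14, 4)·C(4, 3) = 36036. Avoid both = 2220075 − 286416 − 134596 + 36036 = 1835099.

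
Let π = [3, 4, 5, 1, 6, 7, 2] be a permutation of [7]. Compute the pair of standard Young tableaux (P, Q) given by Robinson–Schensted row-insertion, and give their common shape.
P = [1, 2, 5, 6, 7] / [3, 4];  Q = [1, 2, 3, 5, 6] / [4, 7];  common shape = (5, 2)

Row-insert the values π_1, π_2, … into P one at a time, bumping the leftmost entry strictly greater than the inserted value down to the next row. The recording tableau Q records, in position (i, j), the step at which that cell was added to P.
  Insert 3 (step 1): P = [3];  Q = [1]
  Insert 4 (step 2): P = [3, 4];  Q = [1, 2]
  Insert 5 (step 3): P = [3, 4, 5];  Q = [1, 2, 3]
  Insert 1 (step 4): P = [1, 4, 5] / [3];  Q = [1, 2, 3] / [4]
  Insert 6 (step 5): P = [1, 4, 5, 6] / [3];  Q = [1, 2, 3, 5] / [4]
  Insert 7 (step 6): P = [1, 4, 5, 6, 7] / [3];  Q = [1, 2, 3, 5, 6] / [4]
  Insert 2 (step 7): P = [1, 2, 5, 6, 7] / [3, 4];  Q = [1, 2, 3, 5, 6] / [4, 7]
Final shape: (5, 2).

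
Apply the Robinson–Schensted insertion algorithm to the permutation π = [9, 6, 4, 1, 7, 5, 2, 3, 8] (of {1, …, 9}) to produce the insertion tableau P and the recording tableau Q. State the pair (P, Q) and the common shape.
P = [1, 2, 3, 8] / [4, 5] / [6, 7] / [9];  Q = [1, 5, 8, 9] / [2, 6] / [3, 7] / [4];  common shape = (4, 2, 2, 1)

Row-insert the values π_1, π_2, … into P one at a time, bumping the leftmost entry strictly greater than the inserted value down to the next row. The recording tableau Q records, in position (i, j), the step at which that cell was added to P.
  Insert 9 (step 1): P = [9];  Q = [1]
  Insert 6 (step 2): P = [6] / [9];  Q = [1] / [2]
  Insert 4 (step 3): P = [4] / [6] / [9];  Q = [1] / [2] / [3]
  Insert 1 (step 4): P = [1] / [4] / [6] / [9];  Q = [1] / [2] / [3] / [4]
  Insert 7 (step 5): P = [1, 7] / [4] / [6] / [9];  Q = [1, 5] / [2] / [3] / [4]
  Insert 5 (step 6): P = [1, 5] / [4, 7] / [6] / [9];  Q = [1, 5] / [2, 6] / [3] / [4]
  Insert 2 (step 7): P = [1, 2] / [4, 5] / [6, 7] / [9];  Q = [1, 5] / [2, 6] / [3, 7] / [4]
  Insert 3 (step 8): P = [1, 2, 3] / [4, 5] / [6, 7] / [9];  Q = [1, 5, 8] / [2, 6] / [3, 7] / [4]
  Insert 8 (step 9): P = [1, 2, 3, 8] / [4, 5] / [6, 7] / [9];  Q = [1, 5, 8, 9] / [2, 6] / [3, 7] / [4]
Final shape: (4, 2, 2, 1).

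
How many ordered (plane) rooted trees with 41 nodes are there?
C_40 = 2622127042276492108820

These ordered rooted trees are counted by the Catalan number C_n = (1/(n + 1)) · C(2n, n). For n = 40: C_40 = (1/41) · C(80, 40) = 107507208733336176461620/41 = 2622127042276492108820.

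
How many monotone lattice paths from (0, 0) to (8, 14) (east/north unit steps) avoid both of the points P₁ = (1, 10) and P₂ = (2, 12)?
Number of paths = 314516

Inclusion–exclusion. Total paths: C(22, 8) = 319770. Through P₁: C(11, 1)·C(11, 7) = 3630. Through P₂: C(14, 2)·C(8, 6) = 2548. Since P₁ is strictly southwest of P₂, a monotone path through both must visit P₁ then P₂; paths through both = C(11, 1)·C(3, 1)·C(8, 6) = 924. Avoid both = 319770 − 3630 − 2548 + 924 = 314516.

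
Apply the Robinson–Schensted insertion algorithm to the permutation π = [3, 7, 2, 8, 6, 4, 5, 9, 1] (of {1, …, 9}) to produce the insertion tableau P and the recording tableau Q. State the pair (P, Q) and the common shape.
P = [1, 4, 5, 9] / [2, 6, 8] / [3] / [7];  Q = [1, 2, 4, 8] / [3, 5, 7] / [6] / [9];  common shape = (4, 3, 1, 1)

Row-insert the values π_1, π_2, … into P one at a time, bumping the leftmost entry strictly greater than the inserted value down to the next row. The recording tableau Q records, in position (i, j), the step at which that cell was added to P.
  Insert 3 (step 1): P = [3];  Q = [1]
  Insert 7 (step 2): P = [3, 7];  Q = [1, 2]
  Insert 2 (step 3): P = [2, 7] / [3];  Q = [1, 2] / [3]
  Insert 8 (step 4): P = [2, 7, 8] / [3];  Q = [1, 2, 4] / [3]
  Insert 6 (step 5): P = [2, 6, 8] / [3, 7];  Q = [1, 2, 4] / [3, 5]
  Insert 4 (step 6): P = [2, 4, 8] / [3, 6] / [7];  Q = [1, 2, 4] / [3, 5] / [6]
  Insert 5 (step 7): P = [2, 4, 5] / [3, 6, 8] / [7];  Q = [1, 2, 4] / [3, 5, 7] / [6]
  Insert 9 (step 8): P = [2, 4, 5, 9] / [3, 6, 8] / [7];  Q = [1, 2, 4, 8] / [3, 5, 7] / [6]
  Insert 1 (step 9): P = [1, 4, 5, 9] / [2, 6, 8] / [3] / [7];  Q = [1, 2, 4, 8] / [3, 5, 7] / [6] / [9]
Final shape: (4, 3, 1, 1).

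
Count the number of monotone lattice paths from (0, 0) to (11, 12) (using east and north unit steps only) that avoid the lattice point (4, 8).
Number of paths = 1188728

Total paths from (0, 0) to (11, 12): C(23, 11) = 1352078. Paths through (4, 8): (paths (0, 0) → (4, 8)) × (paths (4, 8) → (11, 12)) = C(12, 4) · C(11, 7) = 495 · 330 = 163350. Avoidance count = 1352078 − 163350 = 1188728.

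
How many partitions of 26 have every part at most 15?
p(26, parts ≤ 15) = 2297

Use the recurrence p(n, m) = p(n, m−1) + p(n−m, m): either the largest part is < m (count p(n, m−1)) or the largest part is exactly m (remove one copy of m, count p(n−m, m)). With p(0, ·) = 1 this gives p(26, parts ≤ 15) = 2297. (By conjugating Young diagrams, this also counts partitions of 26 into at most 15 parts.)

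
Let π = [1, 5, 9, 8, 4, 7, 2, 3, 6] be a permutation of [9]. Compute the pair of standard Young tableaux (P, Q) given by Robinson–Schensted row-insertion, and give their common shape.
P = [1, 2, 3, 6] / [4, 7] / [5, 8] / [9];  Q = [1, 2, 3, 9] / [4, 6] / [5, 8] / [7];  common shape = (4, 2, 2, 1)

Row-insert the values π_1, π_2, … into P one at a time, bumping the leftmost entry strictly greater than the inserted value down to the next row. The recording tableau Q records, in position (i, j), the step at which that cell was added to P.
  Insert 1 (step 1): P = [1];  Q = [1]
  Insert 5 (step 2): P = [1, 5];  Q = [1, 2]
  Insert 9 (step 3): P = [1, 5, 9];  Q = [1, 2, 3]
  Insert 8 (step 4): P = [1, 5, 8] / [9];  Q = [1, 2, 3] / [4]
  Insert 4 (step 5): P = [1, 4, 8] / [5] / [9];  Q = [1, 2, 3] / [4] / [5]
  Insert 7 (step 6): P = [1, 4, 7] / [5, 8] / [9];  Q = [1, 2, 3] / [4, 6] / [5]
  Insert 2 (step 7): P = [1, 2, 7] / [4, 8] / [5] / [9];  Q = [1, 2, 3] / [4, 6] / [5] / [7]
  Insert 3 (step 8): P = [1, 2, 3] / [4, 7] / [5, 8] / [9];  Q = [1, 2, 3] / [4, 6] / [5, 8] / [7]
  Insert 6 (step 9): P = [1, 2, 3, 6] / [4, 7] / [5, 8] / [9];  Q = [1, 2, 3, 9] / [4, 6] / [5, 8] / [7]
Final shape: (4, 2, 2, 1).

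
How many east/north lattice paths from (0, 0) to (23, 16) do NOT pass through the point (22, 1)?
Number of paths = 37711260622

Total paths from (0, 0) to (23, 16): C(39, 23) = 37711260990. Paths through (22, 1): (paths (0, 0) → (22, 1)) × (paths (22, 1) → (23, 16)) = C(23, 22) · C(16, 1) = 23 · 16 = 368. Avoidance count = 37711260990 − 368 = 37711260622.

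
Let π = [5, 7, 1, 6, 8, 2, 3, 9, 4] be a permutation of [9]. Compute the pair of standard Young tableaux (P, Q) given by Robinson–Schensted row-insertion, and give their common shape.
P = [1, 2, 3, 4] / [5, 6, 8, 9] / [7];  Q = [1, 2, 5, 8] / [3, 4, 7, 9] / [6];  common shape = (4, 4, 1)

Row-insert the values π_1, π_2, … into P one at a time, bumping the leftmost entry strictly greater than the inserted value down to the next row. The recording tableau Q records, in position (i, j), the step at which that cell was added to P.
  Insert 5 (step 1): P = [5];  Q = [1]
  Insert 7 (step 2): P = [5, 7];  Q = [1, 2]
  Insert 1 (step 3): P = [1, 7] / [5];  Q = [1, 2] / [3]
  Insert 6 (step 4): P = [1, 6] / [5, 7];  Q = [1, 2] / [3, 4]
  Insert 8 (step 5): P = [1, 6, 8] / [5, 7];  Q = [1, 2, 5] / [3, 4]
  Insert 2 (step 6): P = [1, 2, 8] / [5, 6] / [7];  Q = [1, 2, 5] / [3, 4] / [6]
  Insert 3 (step 7): P = [1, 2, 3] / [5, 6, 8] / [7];  Q = [1, 2, 5] / [3, 4, 7] / [6]
  Insert 9 (step 8): P = [1, 2, 3, 9] / [5, 6, 8] / [7];  Q = [1, 2, 5, 8] / [3, 4, 7] / [6]
  Insert 4 (step 9): P = [1, 2, 3, 4] / [5, 6, 8, 9] / [7];  Q = [1, 2, 5, 8] / [3, 4, 7, 9] / [6]
Final shape: (4, 4, 1).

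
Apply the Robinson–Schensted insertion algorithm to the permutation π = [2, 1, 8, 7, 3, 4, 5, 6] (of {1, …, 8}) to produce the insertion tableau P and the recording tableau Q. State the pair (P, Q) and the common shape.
P = [1, 3, 4, 5, 6] / [2, 7] / [8];  Q = [1, 3, 6, 7, 8] / [2, 4] / [5];  common shape = (5, 2, 1)

Row-insert the values π_1, π_2, … into P one at a time, bumping the leftmost entry strictly greater than the inserted value down to the next row. The recording tableau Q records, in position (i, j), the step at which that cell was added to P.
  Insert 2 (step 1): P = [2];  Q = [1]
  Insert 1 (step 2): P = [1] / [2];  Q = [1] / [2]
  Insert 8 (step 3): P = [1, 8] / [2];  Q = [1, 3] / [2]
  Insert 7 (step 4): P = [1, 7] / [2, 8];  Q = [1, 3] / [2, 4]
  Insert 3 (step 5): P = [1, 3] / [2, 7] / [8];  Q = [1, 3] / [2, 4] / [5]
  Insert 4 (step 6): P = [1, 3, 4] / [2, 7] / [8];  Q = [1, 3, 6] / [2, 4] / [5]
  Insert 5 (step 7): P = [1, 3, 4, 5] / [2, 7] / [8];  Q = [1, 3, 6, 7] / [2, 4] / [5]
  Insert 6 (step 8): P = [1, 3, 4, 5, 6] / [2, 7] / [8];  Q = [1, 3, 6, 7, 8] / [2, 4] / [5]
Final shape: (5, 2, 1).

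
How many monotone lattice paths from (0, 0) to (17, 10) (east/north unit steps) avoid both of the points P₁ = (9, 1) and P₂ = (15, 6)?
Number of paths = 7448525

Inclusion–exclusion. Total paths: C(27, 17) = 8436285. Through P₁: C(10, 9)·C(17, 8) = 243100. Through P₂: C(21, 15)·C(6, 2) = 813960. Since P₁ is strictly southwest of P₂, a monotone path through both must visit P₁ then P₂; paths through both = C(10, 9)·C(11, 6)·C(6, 2) = 69300. Avoid both = 8436285 − 243100 − 813960 + 69300 = 7448525.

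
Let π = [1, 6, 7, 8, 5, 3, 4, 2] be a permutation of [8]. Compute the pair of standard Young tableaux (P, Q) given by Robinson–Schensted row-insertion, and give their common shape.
P = [1, 2, 4, 8] / [3, 7] / [5] / [6];  Q = [1, 2, 3, 4] / [5, 7] / [6] / [8];  common shape = (4, 2, 1, 1)

Row-insert the values π_1, π_2, … into P one at a time, bumping the leftmost entry strictly greater than the inserted value down to the next row. The recording tableau Q records, in position (i, j), the step at which that cell was added to P.
  Insert 1 (step 1): P = [1];  Q = [1]
  Insert 6 (step 2): P = [1, 6];  Q = [1, 2]
  Insert 7 (step 3): P = [1, 6, 7];  Q = [1, 2, 3]
  Insert 8 (step 4): P = [1, 6, 7, 8];  Q = [1, 2, 3, 4]
  Insert 5 (step 5): P = [1, 5, 7, 8] / [6];  Q = [1, 2, 3, 4] / [5]
  Insert 3 (step 6): P = [1, 3, 7, 8] / [5] / [6];  Q = [1, 2, 3, 4] / [5] / [6]
  Insert 4 (step 7): P = [1, 3, 4, 8] / [5, 7] / [6];  Q = [1, 2, 3, 4] / [5, 7] / [6]
  Insert 2 (step 8): P = [1, 2, 4, 8] / [3, 7] / [5] / [6];  Q = [1, 2, 3, 4] / [5, 7] / [6] / [8]
Final shape: (4, 2, 1, 1).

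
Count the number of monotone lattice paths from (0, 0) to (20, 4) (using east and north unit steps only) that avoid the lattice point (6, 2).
Number of paths = 7266

Total paths from (0, 0) to (20, 4): C(24, 20) = 10626. Paths through (6, 2): (paths (0, 0) → (6, 2)) × (paths (6, 2) → (20, 4)) = C(8, 6) · C(16, 14) = 28 · 120 = 3360. Avoidance count = 10626 − 3360 = 7266.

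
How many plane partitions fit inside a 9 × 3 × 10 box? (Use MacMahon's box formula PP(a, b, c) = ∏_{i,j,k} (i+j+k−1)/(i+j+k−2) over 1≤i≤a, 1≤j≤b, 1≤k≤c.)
PP(9, 3, 10) = 8291930371088

Evaluate the triple product over i = 1..9, j = 1..3, k = 1..10. The factors are (2/1) · (3/2) · (4/3) · (5/4) · (6/5) · (7/6) · (8/7) · (9/8) · … (270 factors total). The numerators and denominators telescope so the product is an integer; carrying out the multiplication exactly gives PP(9, 3, 10) = 8291930371088.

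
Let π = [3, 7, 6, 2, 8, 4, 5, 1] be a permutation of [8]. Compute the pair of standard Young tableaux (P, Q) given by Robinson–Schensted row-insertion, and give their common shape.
P = [1, 4, 5] / [2, 6, 8] / [3] / [7];  Q = [1, 2, 5] / [3, 6, 7] / [4] / [8];  common shape = (3, 3, 1, 1)

Row-insert the values π_1, π_2, … into P one at a time, bumping the leftmost entry strictly greater than the inserted value down to the next row. The recording tableau Q records, in position (i, j), the step at which that cell was added to P.
  Insert 3 (step 1): P = [3];  Q = [1]
  Insert 7 (step 2): P = [3, 7];  Q = [1, 2]
  Insert 6 (step 3): P = [3, 6] / [7];  Q = [1, 2] / [3]
  Insert 2 (step 4): P = [2, 6] / [3] / [7];  Q = [1, 2] / [3] / [4]
  Insert 8 (step 5): P = [2, 6, 8] / [3] / [7];  Q = [1, 2, 5] / [3] / [4]
  Insert 4 (step 6): P = [2, 4, 8] / [3, 6] / [7];  Q = [1, 2, 5] / [3, 6] / [4]
  Insert 5 (step 7): P = [2, 4, 5] / [3, 6, 8] / [7];  Q = [1, 2, 5] / [3, 6, 7] / [4]
  Insert 1 (step 8): P = [1, 4, 5] / [2, 6, 8] / [3] / [7];  Q = [1, 2, 5] / [3, 6, 7] / [4] / [8]
Final shape: (3, 3, 1, 1).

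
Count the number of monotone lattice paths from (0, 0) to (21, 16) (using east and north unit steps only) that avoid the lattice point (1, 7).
Number of paths = 12795654630

Total paths from (0, 0) to (21, 16): C(37, 21) = 12875774670. Paths through (1, 7): (paths (0, 0) → (1, 7)) × (paths (1, 7) → (21, 16)) = C(8, 1) · C(29, 20) = 8 · 10015005 = 80120040. Avoidance count = 12875774670 − 80120040 = 12795654630.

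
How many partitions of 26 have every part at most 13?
p(26, parts ≤ 13) = 2164

Use the recurrence p(n, m) = p(n, m−1) + p(n−m, m): either the largest part is < m (count p(n, m−1)) or the largest part is exactly m (remove one copy of m, count p(n−m, m)). With p(0, ·) = 1 this gives p(26, parts ≤ 13) = 2164. (By conjugating Young diagrams, this also counts partitions of 26 into at most 13 parts.)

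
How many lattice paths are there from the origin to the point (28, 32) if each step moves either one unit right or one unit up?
Number of paths = 103719945525634515

A monotone lattice path from (0, 0) to (28, 32) consists of 28 east steps and 32 north steps in some order, so it is determined by which 28 of the 60 steps are east. The count is C(60, 28) = 103719945525634515.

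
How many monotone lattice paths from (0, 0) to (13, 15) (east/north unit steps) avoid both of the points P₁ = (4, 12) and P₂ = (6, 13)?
Number of paths = 36261568

Inclusion–exclusion. Total paths: C(28, 13) = 37442160. Through P₁: C(16, 4)·C(12, 9) = 400400. Through P₂: C(19, 6)·C(9, 7) = 976752. Since P₁ is strictly southwest of P₂, a monotone path through both must visit P₁ then P₂; paths through both = C(16, 4)·C(3, 2)·C(9, 7) = 196560. Avoid both = 37442160 − 400400 − 976752 + 196560 = 36261568.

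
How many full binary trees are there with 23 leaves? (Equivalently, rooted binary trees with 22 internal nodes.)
C_22 = 91482563640

These full binary trees are counted by the Catalan number C_n = (1/(n + 1)) · C(2n, n). For n = 22: C_22 = (1/23) · C(44, 22) = 2104098963720/23 = 91482563640.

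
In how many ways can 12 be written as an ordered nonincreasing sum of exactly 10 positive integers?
p(12, 10 parts) = 2

Partitions of n into exactly k parts ↔ partitions of n − k into at most k parts (subtract 1 from each part). For n = 12, k = 10, the partitions are: 3+1+1+1+1+1+1+1+1+1, 2+2+1+1+1+1+1+1+1+1. Count = 2.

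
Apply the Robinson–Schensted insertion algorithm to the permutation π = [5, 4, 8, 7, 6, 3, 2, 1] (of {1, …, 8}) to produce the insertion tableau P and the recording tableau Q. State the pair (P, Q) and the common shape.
P = [1, 6] / [2, 7] / [3] / [4] / [5] / [8];  Q = [1, 3] / [2, 4] / [5] / [6] / [7] / [8];  common shape = (2, 2, 1, 1, 1, 1)

Row-insert the values π_1, π_2, … into P one at a time, bumping the leftmost entry strictly greater than the inserted value down to the next row. The recording tableau Q records, in position (i, j), the step at which that cell was added to P.
  Insert 5 (step 1): P = [5];  Q = [1]
  Insert 4 (step 2): P = [4] / [5];  Q = [1] / [2]
  Insert 8 (step 3): P = [4, 8] / [5];  Q = [1, 3] / [2]
  Insert 7 (step 4): P = [4, 7] / [5, 8];  Q = [1, 3] / [2, 4]
  Insert 6 (step 5): P = [4, 6] / [5, 7] / [8];  Q = [1, 3] / [2, 4] / [5]
  Insert 3 (step 6): P = [3, 6] / [4, 7] / [5] / [8];  Q = [1, 3] / [2, 4] / [5] / [6]
  Insert 2 (step 7): P = [2, 6] / [3, 7] / [4] / [5] / [8];  Q = [1, 3] / [2, 4] / [5] / [6] / [7]
  Insert 1 (step 8): P = [1, 6] / [2, 7] / [3] / [4] / [5] / [8];  Q = [1, 3] / [2, 4] / [5] / [6] / [7] / [8]
Final shape: (2, 2, 1, 1, 1, 1).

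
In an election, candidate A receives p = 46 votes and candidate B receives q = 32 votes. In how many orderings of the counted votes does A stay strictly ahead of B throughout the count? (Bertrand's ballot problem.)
Strict-lead orderings = 1403791593450259822270

Total orderings of the 78 votes with 46 for A: C(78, 46) = 7821124592080019009790. By the Bertrand ballot formula (Cycle Lemma / reflection principle), the number of orderings in which A is strictly ahead of B throughout is (p − q)/(p + q) · C(p + q, p) = (46 − 32)/(46 + 32) · 7821124592080019009790 = 1403791593450259822270.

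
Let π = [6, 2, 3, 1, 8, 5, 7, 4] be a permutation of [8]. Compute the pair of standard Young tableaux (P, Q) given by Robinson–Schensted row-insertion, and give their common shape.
P = [1, 3, 4, 7] / [2, 5] / [6, 8];  Q = [1, 3, 5, 7] / [2, 6] / [4, 8];  common shape = (4, 2, 2)

Row-insert the values π_1, π_2, … into P one at a time, bumping the leftmost entry strictly greater than the inserted value down to the next row. The recording tableau Q records, in position (i, j), the step at which that cell was added to P.
  Insert 6 (step 1): P = [6];  Q = [1]
  Insert 2 (step 2): P = [2] / [6];  Q = [1] / [2]
  Insert 3 (step 3): P = [2, 3] / [6];  Q = [1, 3] / [2]
  Insert 1 (step 4): P = [1, 3] / [2] / [6];  Q = [1, 3] / [2] / [4]
  Insert 8 (step 5): P = [1, 3, 8] / [2] / [6];  Q = [1, 3, 5] / [2] / [4]
  Insert 5 (step 6): P = [1, 3, 5] / [2, 8] / [6];  Q = [1, 3, 5] / [2, 6] / [4]
  Insert 7 (step 7): P = [1, 3, 5, 7] / [2, 8] / [6];  Q = [1, 3, 5, 7] / [2, 6] / [4]
  Insert 4 (step 8): P = [1, 3, 4, 7] / [2, 5] / [6, 8];  Q = [1, 3, 5, 7] / [2, 6] / [4, 8]
Final shape: (4, 2, 2).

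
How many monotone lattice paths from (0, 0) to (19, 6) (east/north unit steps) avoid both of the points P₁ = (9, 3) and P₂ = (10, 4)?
Number of paths = 83325

Inclusion–exclusion. Total paths: C(25, 19) = 177100. Through P₁: C(12, 9)·C(13, 10) = 62920. Through P₂: C(14, 10)·C(11, 9) = 55055. Since P₁ is strictly southwest of P₂, a monotone path through both must visit P₁ then P₂; paths through both = C(12, 9)·C(2, 1)·C(11, 9) = 24200. Avoid both = 177100 − 62920 − 55055 + 24200 = 83325.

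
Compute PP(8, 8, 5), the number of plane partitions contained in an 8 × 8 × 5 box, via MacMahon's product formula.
PP(8, 8, 5) = 3940599631842016

Evaluate the triple product over i = 1..8, j = 1..8, k = 1..5. The factors are (2/1) · (3/2) · (4/3) · (5/4) · (6/5) · (3/2) · (4/3) · (5/4) · … (320 factors total). The numerators and denominators telescope so the product is an integer; carrying out the multiplication exactly gives PP(8, 8, 5) = 3940599631842016.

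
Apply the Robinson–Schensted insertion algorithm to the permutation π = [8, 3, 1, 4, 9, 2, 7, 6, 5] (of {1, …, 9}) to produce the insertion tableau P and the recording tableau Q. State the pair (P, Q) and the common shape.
P = [1, 2, 5] / [3, 4, 6] / [7, 9] / [8];  Q = [1, 4, 5] / [2, 6, 7] / [3, 8] / [9];  common shape = (3, 3, 2, 1)

Row-insert the values π_1, π_2, … into P one at a time, bumping the leftmost entry strictly greater than the inserted value down to the next row. The recording tableau Q records, in position (i, j), the step at which that cell was added to P.
  Insert 8 (step 1): P = [8];  Q = [1]
  Insert 3 (step 2): P = [3] / [8];  Q = [1] / [2]
  Insert 1 (step 3): P = [1] / [3] / [8];  Q = [1] / [2] / [3]
  Insert 4 (step 4): P = [1, 4] / [3] / [8];  Q = [1, 4] / [2] / [3]
  Insert 9 (step 5): P = [1, 4, 9] / [3] / [8];  Q = [1, 4, 5] / [2] / [3]
  Insert 2 (step 6): P = [1, 2, 9] / [3, 4] / [8];  Q = [1, 4, 5] / [2, 6] / [3]
  Insert 7 (step 7): P = [1, 2, 7] / [3, 4, 9] / [8];  Q = [1, 4, 5] / [2, 6, 7] / [3]
  Insert 6 (step 8): P = [1, 2, 6] / [3, 4, 7] / [8, 9];  Q = [1, 4, 5] / [2, 6, 7] / [3, 8]
  Insert 5 (step 9): P = [1, 2, 5] / [3, 4, 6] / [7, 9] / [8];  Q = [1, 4, 5] / [2, 6, 7] / [3, 8] / [9]
Final shape: (3, 3, 2, 1).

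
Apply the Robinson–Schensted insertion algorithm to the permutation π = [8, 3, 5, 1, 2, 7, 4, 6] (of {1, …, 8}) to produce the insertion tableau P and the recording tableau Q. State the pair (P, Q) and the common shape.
P = [1, 2, 4, 6] / [3, 5, 7] / [8];  Q = [1, 3, 6, 8] / [2, 5, 7] / [4];  common shape = (4, 3, 1)

Row-insert the values π_1, π_2, … into P one at a time, bumping the leftmost entry strictly greater than the inserted value down to the next row. The recording tableau Q records, in position (i, j), the step at which that cell was added to P.
  Insert 8 (step 1): P = [8];  Q = [1]
  Insert 3 (step 2): P = [3] / [8];  Q = [1] / [2]
  Insert 5 (step 3): P = [3, 5] / [8];  Q = [1, 3] / [2]
  Insert 1 (step 4): P = [1, 5] / [3] / [8];  Q = [1, 3] / [2] / [4]
  Insert 2 (step 5): P = [1, 2] / [3, 5] / [8];  Q = [1, 3] / [2, 5] / [4]
  Insert 7 (step 6): P = [1, 2, 7] / [3, 5] / [8];  Q = [1, 3, 6] / [2, 5] / [4]
  Insert 4 (step 7): P = [1, 2, 4] / [3, 5, 7] / [8];  Q = [1, 3, 6] / [2, 5, 7] / [4]
  Insert 6 (step 8): P = [1, 2, 4, 6] / [3, 5, 7] / [8];  Q = [1, 3, 6, 8] / [2, 5, 7] / [4]
Final shape: (4, 3, 1).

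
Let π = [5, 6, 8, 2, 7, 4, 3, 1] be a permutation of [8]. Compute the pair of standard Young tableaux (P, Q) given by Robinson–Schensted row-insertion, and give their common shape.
P = [1, 3, 7] / [2, 6] / [4] / [5] / [8];  Q = [1, 2, 3] / [4, 5] / [6] / [7] / [8];  common shape = (3, 2, 1, 1, 1)

Row-insert the values π_1, π_2, … into P one at a time, bumping the leftmost entry strictly greater than the inserted value down to the next row. The recording tableau Q records, in position (i, j), the step at which that cell was added to P.
  Insert 5 (step 1): P = [5];  Q = [1]
  Insert 6 (step 2): P = [5, 6];  Q = [1, 2]
  Insert 8 (step 3): P = [5, 6, 8];  Q = [1, 2, 3]
  Insert 2 (step 4): P = [2, 6, 8] / [5];  Q = [1, 2, 3] / [4]
  Insert 7 (step 5): P = [2, 6, 7] / [5, 8];  Q = [1, 2, 3] / [4, 5]
  Insert 4 (step 6): P = [2, 4, 7] / [5, 6] / [8];  Q = [1, 2, 3] / [4, 5] / [6]
  Insert 3 (step 7): P = [2, 3, 7] / [4, 6] / [5] / [8];  Q = [1, 2, 3] / [4, 5] / [6] / [7]
  Insert 1 (step 8): P = [1, 3, 7] / [2, 6] / [4] / [5] / [8];  Q = [1, 2, 3] / [4, 5] / [6] / [7] / [8]
Final shape: (3, 2, 1, 1, 1).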